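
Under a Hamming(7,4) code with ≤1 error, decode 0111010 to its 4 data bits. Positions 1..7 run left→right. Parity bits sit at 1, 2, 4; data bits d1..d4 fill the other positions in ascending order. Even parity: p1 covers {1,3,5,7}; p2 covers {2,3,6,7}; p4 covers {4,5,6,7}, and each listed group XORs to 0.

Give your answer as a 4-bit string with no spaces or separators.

0010

s1 (pos 1,3,5,7): 0⊕1⊕0⊕0 = 1
s2 (pos 2,3,6,7): 1⊕1⊕1⊕0 = 1
s4 (pos 4,5,6,7): 1⊕0⊕1⊕0 = 0
Syndrome s4…s1 = 011 → error at position 3.
Flip position 3: 0111010 → 0101010
Read data bits from positions 3,5,6,7: 0010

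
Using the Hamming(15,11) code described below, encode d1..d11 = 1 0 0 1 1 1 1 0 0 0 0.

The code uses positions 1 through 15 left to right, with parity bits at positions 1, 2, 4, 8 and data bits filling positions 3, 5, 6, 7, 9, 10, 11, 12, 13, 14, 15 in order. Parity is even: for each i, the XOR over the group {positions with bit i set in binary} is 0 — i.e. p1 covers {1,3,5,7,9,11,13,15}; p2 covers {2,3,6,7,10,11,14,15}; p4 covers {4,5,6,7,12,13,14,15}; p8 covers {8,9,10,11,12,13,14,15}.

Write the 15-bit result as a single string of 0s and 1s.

Place data at non-parity positions: p1 p2 1 p4 0 0 1 p8 1 1 1 0 0 0 0
p1 (pos 1,3,5,7,9,11,13,15): XOR of data positions = 1⊕0⊕1⊕1⊕1⊕0⊕0 = 0
p2 (pos 2,3,6,7,10,11,14,15): XOR of data positions = 1⊕0⊕1⊕1⊕1⊕0⊕0 = 0
p4 (pos 4,5,6,7,12,13,14,15): XOR of data positions = 0⊕0⊕1⊕0⊕0⊕0⊕0 = 1
p8 (pos 8,9,10,11,12,13,14,15): XOR of data positions = 1⊕1⊕1⊕0⊕0⊕0⊕0 = 1
Codeword: 001100111110000

001100111110000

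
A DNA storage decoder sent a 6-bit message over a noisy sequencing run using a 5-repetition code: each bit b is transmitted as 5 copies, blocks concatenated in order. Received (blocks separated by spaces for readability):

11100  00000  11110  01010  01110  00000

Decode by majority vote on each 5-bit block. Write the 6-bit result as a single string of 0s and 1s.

Block 1 (11100): 3 ones → 1
Block 2 (00000): 0 ones → 0
Block 3 (11110): 4 ones → 1
Block 4 (01010): 2 ones → 0
Block 5 (01110): 3 ones → 1
Block 6 (00000): 0 ones → 0

101010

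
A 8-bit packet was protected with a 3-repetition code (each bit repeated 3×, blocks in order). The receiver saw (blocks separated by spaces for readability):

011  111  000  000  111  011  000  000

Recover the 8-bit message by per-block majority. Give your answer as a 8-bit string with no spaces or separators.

11001100

Block 1 (011): 2 ones → 1
Block 2 (111): 3 ones → 1
Block 3 (000): 0 ones → 0
Block 4 (000): 0 ones → 0
Block 5 (111): 3 ones → 1
Block 6 (011): 2 ones → 1
Block 7 (000): 0 ones → 0
Block 8 (000): 0 ones → 0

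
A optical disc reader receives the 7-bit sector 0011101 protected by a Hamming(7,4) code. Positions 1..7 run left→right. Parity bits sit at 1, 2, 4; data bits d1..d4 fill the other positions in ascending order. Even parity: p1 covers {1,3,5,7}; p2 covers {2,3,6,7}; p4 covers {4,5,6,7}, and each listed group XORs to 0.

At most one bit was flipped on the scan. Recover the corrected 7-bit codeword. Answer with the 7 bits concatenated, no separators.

0011001

s1 (pos 1,3,5,7): 0⊕1⊕1⊕1 = 1
s2 (pos 2,3,6,7): 0⊕1⊕0⊕1 = 0
s4 (pos 4,5,6,7): 1⊕1⊕0⊕1 = 1
Syndrome s4…s1 = 101 → error at position 5.
Flip position 5: 0011101 → 0011001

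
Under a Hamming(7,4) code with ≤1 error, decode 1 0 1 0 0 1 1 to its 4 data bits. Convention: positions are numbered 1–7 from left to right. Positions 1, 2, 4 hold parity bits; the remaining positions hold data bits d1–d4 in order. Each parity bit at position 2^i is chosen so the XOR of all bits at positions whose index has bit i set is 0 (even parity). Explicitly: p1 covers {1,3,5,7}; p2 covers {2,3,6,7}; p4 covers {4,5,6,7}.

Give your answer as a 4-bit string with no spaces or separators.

0011

s1 (pos 1,3,5,7): 1⊕1⊕0⊕1 = 1
s2 (pos 2,3,6,7): 0⊕1⊕1⊕1 = 1
s4 (pos 4,5,6,7): 0⊕0⊕1⊕1 = 0
Syndrome s4…s1 = 011 → error at position 3.
Flip position 3: 1010011 → 1000011
Read data bits from positions 3,5,6,7: 0011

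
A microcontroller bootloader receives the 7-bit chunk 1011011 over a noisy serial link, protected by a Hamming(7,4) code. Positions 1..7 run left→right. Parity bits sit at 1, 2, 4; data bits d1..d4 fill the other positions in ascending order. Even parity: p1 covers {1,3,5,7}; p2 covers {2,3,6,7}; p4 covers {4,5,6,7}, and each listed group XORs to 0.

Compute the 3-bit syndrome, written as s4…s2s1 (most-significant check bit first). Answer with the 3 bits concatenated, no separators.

111

s1 (pos 1,3,5,7): 1⊕1⊕0⊕1 = 1
s2 (pos 2,3,6,7): 0⊕1⊕1⊕1 = 1
s4 (pos 4,5,6,7): 1⊕0⊕1⊕1 = 1
Syndrome s4…s1 = 111 → error at position 7.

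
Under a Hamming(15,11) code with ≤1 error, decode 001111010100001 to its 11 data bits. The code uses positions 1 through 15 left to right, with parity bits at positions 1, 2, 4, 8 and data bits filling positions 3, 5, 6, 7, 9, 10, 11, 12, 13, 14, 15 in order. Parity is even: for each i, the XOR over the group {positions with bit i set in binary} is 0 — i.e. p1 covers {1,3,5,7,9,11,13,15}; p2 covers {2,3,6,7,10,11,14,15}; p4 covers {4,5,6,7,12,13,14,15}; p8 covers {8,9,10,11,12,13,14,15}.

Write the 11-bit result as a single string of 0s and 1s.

s1 (pos 1,3,5,7,9,11,13,15): 0⊕1⊕1⊕0⊕0⊕0⊕0⊕1 = 1
s2 (pos 2,3,6,7,10,11,14,15): 0⊕1⊕1⊕0⊕1⊕0⊕0⊕1 = 0
s4 (pos 4,5,6,7,12,13,14,15): 1⊕1⊕1⊕0⊕0⊕0⊕0⊕1 = 0
s8 (pos 8,9,10,11,12,13,14,15): 1⊕0⊕1⊕0⊕0⊕0⊕0⊕1 = 1
Syndrome s8…s1 = 1001 → error at position 9.
Flip position 9: 001111010100001 → 001111011100001
Read data bits from positions 3,5,6,7,9,10,11,12,13,14,15: 11101100001

11101100001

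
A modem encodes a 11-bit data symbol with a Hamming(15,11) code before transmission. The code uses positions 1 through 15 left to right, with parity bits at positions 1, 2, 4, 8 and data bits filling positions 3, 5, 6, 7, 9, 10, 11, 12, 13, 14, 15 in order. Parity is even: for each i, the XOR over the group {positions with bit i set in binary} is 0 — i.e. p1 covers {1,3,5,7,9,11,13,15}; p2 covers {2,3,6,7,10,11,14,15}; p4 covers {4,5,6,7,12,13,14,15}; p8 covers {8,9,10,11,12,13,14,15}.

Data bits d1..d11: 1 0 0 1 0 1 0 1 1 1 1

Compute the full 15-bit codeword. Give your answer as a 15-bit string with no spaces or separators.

011100110101111

Place data at non-parity positions: p1 p2 1 p4 0 0 1 p8 0 1 0 1 1 1 1
p1 (pos 1,3,5,7,9,11,13,15): XOR of data positions = 1⊕0⊕1⊕0⊕0⊕1⊕1 = 0
p2 (pos 2,3,6,7,10,11,14,15): XOR of data positions = 1⊕0⊕1⊕1⊕0⊕1⊕1 = 1
p4 (pos 4,5,6,7,12,13,14,15): XOR of data positions = 0⊕0⊕1⊕1⊕1⊕1⊕1 = 1
p8 (pos 8,9,10,11,12,13,14,15): XOR of data positions = 0⊕1⊕0⊕1⊕1⊕1⊕1 = 1
Codeword: 011100110101111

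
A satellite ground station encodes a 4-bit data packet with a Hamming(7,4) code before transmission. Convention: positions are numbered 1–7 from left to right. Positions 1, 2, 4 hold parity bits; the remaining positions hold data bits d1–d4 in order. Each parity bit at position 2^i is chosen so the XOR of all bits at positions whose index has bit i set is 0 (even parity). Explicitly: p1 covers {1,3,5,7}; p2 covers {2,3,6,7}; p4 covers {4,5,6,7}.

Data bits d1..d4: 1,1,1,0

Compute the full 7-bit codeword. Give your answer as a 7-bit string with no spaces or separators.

Place data at non-parity positions: p1 p2 1 p4 1 1 0
p1 (pos 1,3,5,7): XOR of data positions = 1⊕1⊕0 = 0
p2 (pos 2,3,6,7): XOR of data positions = 1⊕1⊕0 = 0
p4 (pos 4,5,6,7): XOR of data positions = 1⊕1⊕0 = 0
Codeword: 0010110

0010110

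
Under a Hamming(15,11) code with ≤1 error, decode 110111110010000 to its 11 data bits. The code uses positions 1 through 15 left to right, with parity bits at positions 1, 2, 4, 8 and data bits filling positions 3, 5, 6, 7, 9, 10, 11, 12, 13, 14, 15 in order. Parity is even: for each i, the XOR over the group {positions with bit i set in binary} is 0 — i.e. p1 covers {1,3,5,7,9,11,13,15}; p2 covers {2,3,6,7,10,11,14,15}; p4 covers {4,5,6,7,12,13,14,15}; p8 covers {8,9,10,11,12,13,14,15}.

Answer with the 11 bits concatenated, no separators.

01110010000

s1 (pos 1,3,5,7,9,11,13,15): 1⊕0⊕1⊕1⊕0⊕1⊕0⊕0 = 0
s2 (pos 2,3,6,7,10,11,14,15): 1⊕0⊕1⊕1⊕0⊕1⊕0⊕0 = 0
s4 (pos 4,5,6,7,12,13,14,15): 1⊕1⊕1⊕1⊕0⊕0⊕0⊕0 = 0
s8 (pos 8,9,10,11,12,13,14,15): 1⊕0⊕0⊕1⊕0⊕0⊕0⊕0 = 0
Syndrome s8…s1 = 0000 → no error.
Read data bits from positions 3,5,6,7,9,10,11,12,13,14,15: 01110010000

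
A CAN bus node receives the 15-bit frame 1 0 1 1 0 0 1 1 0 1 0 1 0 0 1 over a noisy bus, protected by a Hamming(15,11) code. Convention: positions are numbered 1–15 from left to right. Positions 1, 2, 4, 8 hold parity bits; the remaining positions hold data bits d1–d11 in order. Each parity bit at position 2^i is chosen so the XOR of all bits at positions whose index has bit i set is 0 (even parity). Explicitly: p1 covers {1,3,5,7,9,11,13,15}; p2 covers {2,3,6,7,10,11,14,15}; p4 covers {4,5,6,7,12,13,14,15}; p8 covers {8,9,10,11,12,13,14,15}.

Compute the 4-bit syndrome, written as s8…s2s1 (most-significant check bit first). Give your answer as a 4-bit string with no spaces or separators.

s1 (pos 1,3,5,7,9,11,13,15): 1⊕1⊕0⊕1⊕0⊕0⊕0⊕1 = 0
s2 (pos 2,3,6,7,10,11,14,15): 0⊕1⊕0⊕1⊕1⊕0⊕0⊕1 = 0
s4 (pos 4,5,6,7,12,13,14,15): 1⊕0⊕0⊕1⊕1⊕0⊕0⊕1 = 0
s8 (pos 8,9,10,11,12,13,14,15): 1⊕0⊕1⊕0⊕1⊕0⊕0⊕1 = 0
Syndrome s8…s1 = 0000 → no error.

0000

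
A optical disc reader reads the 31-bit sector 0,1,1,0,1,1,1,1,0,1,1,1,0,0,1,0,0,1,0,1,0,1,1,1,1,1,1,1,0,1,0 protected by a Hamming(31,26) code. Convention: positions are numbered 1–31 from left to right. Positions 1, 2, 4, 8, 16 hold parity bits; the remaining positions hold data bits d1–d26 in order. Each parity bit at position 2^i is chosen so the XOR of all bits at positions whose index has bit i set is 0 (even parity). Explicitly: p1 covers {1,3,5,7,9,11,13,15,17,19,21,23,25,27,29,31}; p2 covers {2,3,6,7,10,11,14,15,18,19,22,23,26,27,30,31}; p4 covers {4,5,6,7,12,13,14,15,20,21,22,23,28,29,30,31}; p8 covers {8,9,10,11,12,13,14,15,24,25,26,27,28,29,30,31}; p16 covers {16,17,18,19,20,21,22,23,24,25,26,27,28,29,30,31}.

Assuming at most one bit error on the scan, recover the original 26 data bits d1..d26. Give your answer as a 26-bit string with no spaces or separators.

s1 (pos 1,3,5,7,9,11,13,15,17,19,21,23,25,27,29,31): 0⊕1⊕1⊕1⊕0⊕1⊕0⊕1⊕0⊕0⊕0⊕1⊕1⊕1⊕0⊕0 = 0
s2 (pos 2,3,6,7,10,11,14,15,18,19,22,23,26,27,30,31): 1⊕1⊕1⊕1⊕1⊕1⊕0⊕1⊕1⊕0⊕1⊕1⊕1⊕1⊕1⊕0 = 1
s4 (pos 4,5,6,7,12,13,14,15,20,21,22,23,28,29,30,31): 0⊕1⊕1⊕1⊕1⊕0⊕0⊕1⊕1⊕0⊕1⊕1⊕1⊕0⊕1⊕0 = 0
s8 (pos 8,9,10,11,12,13,14,15,24,25,26,27,28,29,30,31): 1⊕0⊕1⊕1⊕1⊕0⊕0⊕1⊕1⊕1⊕1⊕1⊕1⊕0⊕1⊕0 = 1
s16 (pos 16,17,18,19,20,21,22,23,24,25,26,27,28,29,30,31): 0⊕0⊕1⊕0⊕1⊕0⊕1⊕1⊕1⊕1⊕1⊕1⊕1⊕0⊕1⊕0 = 0
Syndrome s16…s1 = 01010 → error at position 10.
Flip position 10: 0110111101110010010101111111010 → 0110111100110010010101111111010
Read data bits from positions 3,5,6,7,9,10,11,12,13,14,15,17,18,19,20,21,22,23,24,25,26,27,28,29,30,31: 11110011001010101111111010

11110011001010101111111010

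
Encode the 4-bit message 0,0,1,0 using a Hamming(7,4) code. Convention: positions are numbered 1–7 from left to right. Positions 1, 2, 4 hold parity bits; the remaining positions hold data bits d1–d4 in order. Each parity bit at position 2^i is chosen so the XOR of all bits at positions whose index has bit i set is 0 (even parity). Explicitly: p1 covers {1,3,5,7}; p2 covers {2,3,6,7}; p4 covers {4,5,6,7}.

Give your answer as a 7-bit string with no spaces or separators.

0101010

Place data at non-parity positions: p1 p2 0 p4 0 1 0
p1 (pos 1,3,5,7): XOR of data positions = 0⊕0⊕0 = 0
p2 (pos 2,3,6,7): XOR of data positions = 0⊕1⊕0 = 1
p4 (pos 4,5,6,7): XOR of data positions = 0⊕1⊕0 = 1
Codeword: 0101010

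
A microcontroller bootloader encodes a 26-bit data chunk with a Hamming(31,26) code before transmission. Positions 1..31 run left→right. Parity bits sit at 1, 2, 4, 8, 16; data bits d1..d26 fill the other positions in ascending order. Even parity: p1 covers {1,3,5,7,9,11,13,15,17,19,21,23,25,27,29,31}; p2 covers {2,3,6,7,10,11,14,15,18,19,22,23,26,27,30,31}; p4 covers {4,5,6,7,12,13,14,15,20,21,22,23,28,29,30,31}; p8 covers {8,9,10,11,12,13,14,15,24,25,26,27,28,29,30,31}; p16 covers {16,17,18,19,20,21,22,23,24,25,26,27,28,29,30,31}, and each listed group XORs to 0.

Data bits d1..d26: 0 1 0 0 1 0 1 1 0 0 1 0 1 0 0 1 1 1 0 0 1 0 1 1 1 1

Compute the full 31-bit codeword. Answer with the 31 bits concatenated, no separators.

Place data at non-parity positions: p1 p2 0 p4 1 0 0 p8 1 0 1 1 0 0 1 p16 0 1 0 0 1 1 1 0 0 1 0 1 1 1 1
p1 (pos 1,3,5,7,9,11,13,15,17,19,21,23,25,27,29,31): XOR of data positions = 0⊕1⊕0⊕1⊕1⊕0⊕1⊕0⊕0⊕1⊕1⊕0⊕0⊕1⊕1 = 0
p2 (pos 2,3,6,7,10,11,14,15,18,19,22,23,26,27,30,31): XOR of data positions = 0⊕0⊕0⊕0⊕1⊕0⊕1⊕1⊕0⊕1⊕1⊕1⊕0⊕1⊕1 = 0
p4 (pos 4,5,6,7,12,13,14,15,20,21,22,23,28,29,30,31): XOR of data positions = 1⊕0⊕0⊕1⊕0⊕0⊕1⊕0⊕1⊕1⊕1⊕1⊕1⊕1⊕1 = 0
p8 (pos 8,9,10,11,12,13,14,15,24,25,26,27,28,29,30,31): XOR of data positions = 1⊕0⊕1⊕1⊕0⊕0⊕1⊕0⊕0⊕1⊕0⊕1⊕1⊕1⊕1 = 1
p16 (pos 16,17,18,19,20,21,22,23,24,25,26,27,28,29,30,31): XOR of data positions = 0⊕1⊕0⊕0⊕1⊕1⊕1⊕0⊕0⊕1⊕0⊕1⊕1⊕1⊕1 = 1
Codeword: 0000100110110011010011100101111

0000100110110011010011100101111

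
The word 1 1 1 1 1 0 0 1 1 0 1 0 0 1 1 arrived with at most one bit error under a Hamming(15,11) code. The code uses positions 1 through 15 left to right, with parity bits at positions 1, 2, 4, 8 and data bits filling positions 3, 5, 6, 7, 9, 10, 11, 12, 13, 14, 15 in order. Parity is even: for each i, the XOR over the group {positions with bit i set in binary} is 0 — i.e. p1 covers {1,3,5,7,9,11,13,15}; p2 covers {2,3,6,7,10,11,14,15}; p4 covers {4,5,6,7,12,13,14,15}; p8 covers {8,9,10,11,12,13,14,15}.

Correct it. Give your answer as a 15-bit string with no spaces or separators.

s1 (pos 1,3,5,7,9,11,13,15): 1⊕1⊕1⊕0⊕1⊕1⊕0⊕1 = 0
s2 (pos 2,3,6,7,10,11,14,15): 1⊕1⊕0⊕0⊕0⊕1⊕1⊕1 = 1
s4 (pos 4,5,6,7,12,13,14,15): 1⊕1⊕0⊕0⊕0⊕0⊕1⊕1 = 0
s8 (pos 8,9,10,11,12,13,14,15): 1⊕1⊕0⊕1⊕0⊕0⊕1⊕1 = 1
Syndrome s8…s1 = 1010 → error at position 10.
Flip position 10: 111110011010011 → 111110011110011

111110011110011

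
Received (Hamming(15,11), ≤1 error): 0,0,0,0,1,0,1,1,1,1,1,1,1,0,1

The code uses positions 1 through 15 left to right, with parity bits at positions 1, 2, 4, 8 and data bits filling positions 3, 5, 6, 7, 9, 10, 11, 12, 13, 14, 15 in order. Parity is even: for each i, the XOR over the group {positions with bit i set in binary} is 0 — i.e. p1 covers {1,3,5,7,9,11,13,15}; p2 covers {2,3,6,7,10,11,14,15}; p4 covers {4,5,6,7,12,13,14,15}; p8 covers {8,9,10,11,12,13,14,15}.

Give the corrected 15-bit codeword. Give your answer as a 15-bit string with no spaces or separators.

000010111110101

s1 (pos 1,3,5,7,9,11,13,15): 0⊕0⊕1⊕1⊕1⊕1⊕1⊕1 = 0
s2 (pos 2,3,6,7,10,11,14,15): 0⊕0⊕0⊕1⊕1⊕1⊕0⊕1 = 0
s4 (pos 4,5,6,7,12,13,14,15): 0⊕1⊕0⊕1⊕1⊕1⊕0⊕1 = 1
s8 (pos 8,9,10,11,12,13,14,15): 1⊕1⊕1⊕1⊕1⊕1⊕0⊕1 = 1
Syndrome s8…s1 = 1100 → error at position 12.
Flip position 12: 000010111111101 → 000010111110101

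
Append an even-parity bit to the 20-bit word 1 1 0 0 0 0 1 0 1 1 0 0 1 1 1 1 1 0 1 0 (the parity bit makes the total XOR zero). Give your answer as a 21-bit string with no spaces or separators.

110000101100111110101

XOR of the 20 data bits: 1⊕1⊕0⊕0⊕0⊕0⊕1⊕0⊕1⊕1⊕0⊕0⊕1⊕1⊕1⊕1⊕1⊕0⊕1⊕0 = 1
Parity bit = 1 (so all 21 bits XOR to 0).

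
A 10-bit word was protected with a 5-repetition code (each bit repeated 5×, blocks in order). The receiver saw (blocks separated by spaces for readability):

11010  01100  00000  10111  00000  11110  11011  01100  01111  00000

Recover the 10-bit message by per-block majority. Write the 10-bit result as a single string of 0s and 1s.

1001011010

Block 1 (11010): 3 ones → 1
Block 2 (01100): 2 ones → 0
Block 3 (00000): 0 ones → 0
Block 4 (10111): 4 ones → 1
Block 5 (00000): 0 ones → 0
Block 6 (11110): 4 ones → 1
Block 7 (11011): 4 ones → 1
Block 8 (01100): 2 ones → 0
Block 9 (01111): 4 ones → 1
Block 10 (00000): 0 ones → 0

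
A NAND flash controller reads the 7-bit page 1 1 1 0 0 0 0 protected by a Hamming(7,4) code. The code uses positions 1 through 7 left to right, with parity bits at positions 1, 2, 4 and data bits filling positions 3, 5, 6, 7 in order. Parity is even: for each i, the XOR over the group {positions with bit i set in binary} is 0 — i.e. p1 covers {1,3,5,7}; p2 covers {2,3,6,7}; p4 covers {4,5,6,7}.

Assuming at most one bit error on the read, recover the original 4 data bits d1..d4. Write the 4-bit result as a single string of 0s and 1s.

s1 (pos 1,3,5,7): 1⊕1⊕0⊕0 = 0
s2 (pos 2,3,6,7): 1⊕1⊕0⊕0 = 0
s4 (pos 4,5,6,7): 0⊕0⊕0⊕0 = 0
Syndrome s4…s1 = 000 → no error.
Read data bits from positions 3,5,6,7: 1000

1000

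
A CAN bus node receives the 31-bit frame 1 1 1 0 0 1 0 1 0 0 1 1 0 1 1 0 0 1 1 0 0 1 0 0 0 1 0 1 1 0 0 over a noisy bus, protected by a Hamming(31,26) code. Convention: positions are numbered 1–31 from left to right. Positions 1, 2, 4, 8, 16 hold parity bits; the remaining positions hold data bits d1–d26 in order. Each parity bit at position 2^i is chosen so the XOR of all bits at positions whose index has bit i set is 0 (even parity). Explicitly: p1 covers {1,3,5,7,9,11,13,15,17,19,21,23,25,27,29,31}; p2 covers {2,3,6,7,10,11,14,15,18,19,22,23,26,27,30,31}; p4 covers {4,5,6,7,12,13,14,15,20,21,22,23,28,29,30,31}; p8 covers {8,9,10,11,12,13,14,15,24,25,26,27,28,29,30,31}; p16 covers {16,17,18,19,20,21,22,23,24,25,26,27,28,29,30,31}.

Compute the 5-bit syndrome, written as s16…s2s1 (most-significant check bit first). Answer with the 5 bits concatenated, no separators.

s1 (pos 1,3,5,7,9,11,13,15,17,19,21,23,25,27,29,31): 1⊕1⊕0⊕0⊕0⊕1⊕0⊕1⊕0⊕1⊕0⊕0⊕0⊕0⊕1⊕0 = 0
s2 (pos 2,3,6,7,10,11,14,15,18,19,22,23,26,27,30,31): 1⊕1⊕1⊕0⊕0⊕1⊕1⊕1⊕1⊕1⊕1⊕0⊕1⊕0⊕0⊕0 = 0
s4 (pos 4,5,6,7,12,13,14,15,20,21,22,23,28,29,30,31): 0⊕0⊕1⊕0⊕1⊕0⊕1⊕1⊕0⊕0⊕1⊕0⊕1⊕1⊕0⊕0 = 1
s8 (pos 8,9,10,11,12,13,14,15,24,25,26,27,28,29,30,31): 1⊕0⊕0⊕1⊕1⊕0⊕1⊕1⊕0⊕0⊕1⊕0⊕1⊕1⊕0⊕0 = 0
s16 (pos 16,17,18,19,20,21,22,23,24,25,26,27,28,29,30,31): 0⊕0⊕1⊕1⊕0⊕0⊕1⊕0⊕0⊕0⊕1⊕0⊕1⊕1⊕0⊕0 = 0
Syndrome s16…s1 = 00100 → error at position 4.

00100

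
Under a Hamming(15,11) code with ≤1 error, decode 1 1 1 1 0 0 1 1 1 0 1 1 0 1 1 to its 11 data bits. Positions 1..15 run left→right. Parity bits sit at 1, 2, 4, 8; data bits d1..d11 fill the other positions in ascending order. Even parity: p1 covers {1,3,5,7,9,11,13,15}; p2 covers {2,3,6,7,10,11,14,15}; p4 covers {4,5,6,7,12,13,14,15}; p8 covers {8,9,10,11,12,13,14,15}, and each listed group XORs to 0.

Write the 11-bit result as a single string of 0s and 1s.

s1 (pos 1,3,5,7,9,11,13,15): 1⊕1⊕0⊕1⊕1⊕1⊕0⊕1 = 0
s2 (pos 2,3,6,7,10,11,14,15): 1⊕1⊕0⊕1⊕0⊕1⊕1⊕1 = 0
s4 (pos 4,5,6,7,12,13,14,15): 1⊕0⊕0⊕1⊕1⊕0⊕1⊕1 = 1
s8 (pos 8,9,10,11,12,13,14,15): 1⊕1⊕0⊕1⊕1⊕0⊕1⊕1 = 0
Syndrome s8…s1 = 0100 → error at position 4.
Flip position 4: 111100111011011 → 111000111011011
Read data bits from positions 3,5,6,7,9,10,11,12,13,14,15: 10011011011

10011011011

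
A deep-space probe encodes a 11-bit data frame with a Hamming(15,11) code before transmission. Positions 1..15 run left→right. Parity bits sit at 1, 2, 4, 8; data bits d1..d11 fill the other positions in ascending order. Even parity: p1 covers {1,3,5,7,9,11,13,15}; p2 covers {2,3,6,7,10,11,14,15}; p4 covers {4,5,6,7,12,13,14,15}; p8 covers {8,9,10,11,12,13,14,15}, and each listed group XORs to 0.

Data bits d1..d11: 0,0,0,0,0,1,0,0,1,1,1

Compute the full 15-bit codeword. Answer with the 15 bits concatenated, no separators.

010100000100111

Place data at non-parity positions: p1 p2 0 p4 0 0 0 p8 0 1 0 0 1 1 1
p1 (pos 1,3,5,7,9,11,13,15): XOR of data positions = 0⊕0⊕0⊕0⊕0⊕1⊕1 = 0
p2 (pos 2,3,6,7,10,11,14,15): XOR of data positions = 0⊕0⊕0⊕1⊕0⊕1⊕1 = 1
p4 (pos 4,5,6,7,12,13,14,15): XOR of data positions = 0⊕0⊕0⊕0⊕1⊕1⊕1 = 1
p8 (pos 8,9,10,11,12,13,14,15): XOR of data positions = 0⊕1⊕0⊕0⊕1⊕1⊕1 = 0
Codeword: 010100000100111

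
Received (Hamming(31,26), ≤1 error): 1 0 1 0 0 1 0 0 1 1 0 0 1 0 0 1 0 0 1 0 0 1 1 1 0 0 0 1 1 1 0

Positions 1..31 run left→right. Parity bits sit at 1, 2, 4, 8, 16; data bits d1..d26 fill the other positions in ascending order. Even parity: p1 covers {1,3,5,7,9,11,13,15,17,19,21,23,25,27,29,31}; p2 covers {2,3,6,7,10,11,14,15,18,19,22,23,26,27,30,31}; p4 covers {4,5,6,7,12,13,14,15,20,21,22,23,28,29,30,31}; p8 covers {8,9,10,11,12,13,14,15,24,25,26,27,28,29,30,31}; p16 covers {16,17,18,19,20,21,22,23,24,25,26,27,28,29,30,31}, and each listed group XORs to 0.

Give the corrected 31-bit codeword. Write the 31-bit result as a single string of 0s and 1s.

1010010011001011001001110001110

s1 (pos 1,3,5,7,9,11,13,15,17,19,21,23,25,27,29,31): 1⊕1⊕0⊕0⊕1⊕0⊕1⊕0⊕0⊕1⊕0⊕1⊕0⊕0⊕1⊕0 = 1
s2 (pos 2,3,6,7,10,11,14,15,18,19,22,23,26,27,30,31): 0⊕1⊕1⊕0⊕1⊕0⊕0⊕0⊕0⊕1⊕1⊕1⊕0⊕0⊕1⊕0 = 1
s4 (pos 4,5,6,7,12,13,14,15,20,21,22,23,28,29,30,31): 0⊕0⊕1⊕0⊕0⊕1⊕0⊕0⊕0⊕0⊕1⊕1⊕1⊕1⊕1⊕0 = 1
s8 (pos 8,9,10,11,12,13,14,15,24,25,26,27,28,29,30,31): 0⊕1⊕1⊕0⊕0⊕1⊕0⊕0⊕1⊕0⊕0⊕0⊕1⊕1⊕1⊕0 = 1
s16 (pos 16,17,18,19,20,21,22,23,24,25,26,27,28,29,30,31): 1⊕0⊕0⊕1⊕0⊕0⊕1⊕1⊕1⊕0⊕0⊕0⊕1⊕1⊕1⊕0 = 0
Syndrome s16…s1 = 01111 → error at position 15.
Flip position 15: 1010010011001001001001110001110 → 1010010011001011001001110001110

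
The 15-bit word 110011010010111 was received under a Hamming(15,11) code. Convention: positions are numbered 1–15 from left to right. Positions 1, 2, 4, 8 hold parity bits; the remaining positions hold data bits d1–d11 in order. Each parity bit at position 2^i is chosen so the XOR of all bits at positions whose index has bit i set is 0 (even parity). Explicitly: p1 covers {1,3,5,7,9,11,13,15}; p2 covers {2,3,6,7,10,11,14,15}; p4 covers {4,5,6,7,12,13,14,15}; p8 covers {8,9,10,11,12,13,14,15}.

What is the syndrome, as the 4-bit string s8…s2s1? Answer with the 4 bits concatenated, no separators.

1111

s1 (pos 1,3,5,7,9,11,13,15): 1⊕0⊕1⊕0⊕0⊕1⊕1⊕1 = 1
s2 (pos 2,3,6,7,10,11,14,15): 1⊕0⊕1⊕0⊕0⊕1⊕1⊕1 = 1
s4 (pos 4,5,6,7,12,13,14,15): 0⊕1⊕1⊕0⊕0⊕1⊕1⊕1 = 1
s8 (pos 8,9,10,11,12,13,14,15): 1⊕0⊕0⊕1⊕0⊕1⊕1⊕1 = 1
Syndrome s8…s1 = 1111 → error at position 15.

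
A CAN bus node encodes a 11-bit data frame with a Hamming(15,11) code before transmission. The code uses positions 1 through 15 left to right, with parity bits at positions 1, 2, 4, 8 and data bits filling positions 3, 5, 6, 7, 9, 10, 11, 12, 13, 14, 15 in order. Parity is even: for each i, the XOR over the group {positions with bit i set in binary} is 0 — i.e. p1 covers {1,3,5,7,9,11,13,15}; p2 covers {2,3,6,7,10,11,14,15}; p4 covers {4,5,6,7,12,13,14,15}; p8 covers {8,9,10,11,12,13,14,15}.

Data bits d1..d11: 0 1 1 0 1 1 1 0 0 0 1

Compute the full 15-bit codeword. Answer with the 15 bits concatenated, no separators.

Place data at non-parity positions: p1 p2 0 p4 1 1 0 p8 1 1 1 0 0 0 1
p1 (pos 1,3,5,7,9,11,13,15): XOR of data positions = 0⊕1⊕0⊕1⊕1⊕0⊕1 = 0
p2 (pos 2,3,6,7,10,11,14,15): XOR of data positions = 0⊕1⊕0⊕1⊕1⊕0⊕1 = 0
p4 (pos 4,5,6,7,12,13,14,15): XOR of data positions = 1⊕1⊕0⊕0⊕0⊕0⊕1 = 1
p8 (pos 8,9,10,11,12,13,14,15): XOR of data positions = 1⊕1⊕1⊕0⊕0⊕0⊕1 = 0
Codeword: 000111001110001

000111001110001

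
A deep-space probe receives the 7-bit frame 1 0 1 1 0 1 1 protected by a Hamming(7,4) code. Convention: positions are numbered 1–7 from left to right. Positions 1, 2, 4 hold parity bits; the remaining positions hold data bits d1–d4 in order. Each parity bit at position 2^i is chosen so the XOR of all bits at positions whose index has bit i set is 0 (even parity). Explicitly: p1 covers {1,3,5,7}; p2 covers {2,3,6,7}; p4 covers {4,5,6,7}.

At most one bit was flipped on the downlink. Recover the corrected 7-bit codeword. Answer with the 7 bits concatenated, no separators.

s1 (pos 1,3,5,7): 1⊕1⊕0⊕1 = 1
s2 (pos 2,3,6,7): 0⊕1⊕1⊕1 = 1
s4 (pos 4,5,6,7): 1⊕0⊕1⊕1 = 1
Syndrome s4…s1 = 111 → error at position 7.
Flip position 7: 1011011 → 1011010

1011010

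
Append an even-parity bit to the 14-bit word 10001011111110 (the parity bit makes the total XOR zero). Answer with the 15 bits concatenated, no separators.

XOR of the 14 data bits: 1⊕0⊕0⊕0⊕1⊕0⊕1⊕1⊕1⊕1⊕1⊕1⊕1⊕0 = 1
Parity bit = 1 (so all 15 bits XOR to 0).

100010111111101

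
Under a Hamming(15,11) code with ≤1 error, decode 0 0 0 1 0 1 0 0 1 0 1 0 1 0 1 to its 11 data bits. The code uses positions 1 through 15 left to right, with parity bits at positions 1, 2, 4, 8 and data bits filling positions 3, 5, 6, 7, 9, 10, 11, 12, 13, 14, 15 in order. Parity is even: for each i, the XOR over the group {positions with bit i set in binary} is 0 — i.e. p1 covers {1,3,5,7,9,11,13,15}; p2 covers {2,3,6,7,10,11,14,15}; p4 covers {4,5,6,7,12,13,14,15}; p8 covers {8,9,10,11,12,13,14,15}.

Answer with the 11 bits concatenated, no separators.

s1 (pos 1,3,5,7,9,11,13,15): 0⊕0⊕0⊕0⊕1⊕1⊕1⊕1 = 0
s2 (pos 2,3,6,7,10,11,14,15): 0⊕0⊕1⊕0⊕0⊕1⊕0⊕1 = 1
s4 (pos 4,5,6,7,12,13,14,15): 1⊕0⊕1⊕0⊕0⊕1⊕0⊕1 = 0
s8 (pos 8,9,10,11,12,13,14,15): 0⊕1⊕0⊕1⊕0⊕1⊕0⊕1 = 0
Syndrome s8…s1 = 0010 → error at position 2.
Flip position 2: 000101001010101 → 010101001010101
Read data bits from positions 3,5,6,7,9,10,11,12,13,14,15: 00101010101

00101010101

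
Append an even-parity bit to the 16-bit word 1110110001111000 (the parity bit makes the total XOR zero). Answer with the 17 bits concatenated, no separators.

XOR of the 16 data bits: 1⊕1⊕1⊕0⊕1⊕1⊕0⊕0⊕0⊕1⊕1⊕1⊕1⊕0⊕0⊕0 = 1
Parity bit = 1 (so all 17 bits XOR to 0).

11101100011110001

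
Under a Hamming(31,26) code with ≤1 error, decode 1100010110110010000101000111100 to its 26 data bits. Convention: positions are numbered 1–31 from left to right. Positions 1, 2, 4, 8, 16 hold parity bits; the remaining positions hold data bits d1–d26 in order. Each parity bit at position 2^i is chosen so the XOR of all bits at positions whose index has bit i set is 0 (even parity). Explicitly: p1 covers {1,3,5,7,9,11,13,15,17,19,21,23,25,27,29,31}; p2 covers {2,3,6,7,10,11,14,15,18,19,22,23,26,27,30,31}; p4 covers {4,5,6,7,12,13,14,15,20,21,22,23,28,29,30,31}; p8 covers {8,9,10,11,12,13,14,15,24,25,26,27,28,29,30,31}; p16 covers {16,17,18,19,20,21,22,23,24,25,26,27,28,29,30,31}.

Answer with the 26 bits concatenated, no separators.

s1 (pos 1,3,5,7,9,11,13,15,17,19,21,23,25,27,29,31): 1⊕0⊕0⊕0⊕1⊕1⊕0⊕1⊕0⊕0⊕0⊕0⊕0⊕1⊕1⊕0 = 0
s2 (pos 2,3,6,7,10,11,14,15,18,19,22,23,26,27,30,31): 1⊕0⊕1⊕0⊕0⊕1⊕0⊕1⊕0⊕0⊕1⊕0⊕1⊕1⊕0⊕0 = 1
s4 (pos 4,5,6,7,12,13,14,15,20,21,22,23,28,29,30,31): 0⊕0⊕1⊕0⊕1⊕0⊕0⊕1⊕1⊕0⊕1⊕0⊕1⊕1⊕0⊕0 = 1
s8 (pos 8,9,10,11,12,13,14,15,24,25,26,27,28,29,30,31): 1⊕1⊕0⊕1⊕1⊕0⊕0⊕1⊕0⊕0⊕1⊕1⊕1⊕1⊕0⊕0 = 1
s16 (pos 16,17,18,19,20,21,22,23,24,25,26,27,28,29,30,31): 0⊕0⊕0⊕0⊕1⊕0⊕1⊕0⊕0⊕0⊕1⊕1⊕1⊕1⊕0⊕0 = 0
Syndrome s16…s1 = 01110 → error at position 14.
Flip position 14: 1100010110110010000101000111100 → 1100010110110110000101000111100
Read data bits from positions 3,5,6,7,9,10,11,12,13,14,15,17,18,19,20,21,22,23,24,25,26,27,28,29,30,31: 00101011011000101000111100

00101011011000101000111100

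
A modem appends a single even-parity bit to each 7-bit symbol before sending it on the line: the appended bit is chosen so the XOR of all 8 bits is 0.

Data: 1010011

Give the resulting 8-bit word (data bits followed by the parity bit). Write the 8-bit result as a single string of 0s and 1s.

XOR of the 7 data bits: 1⊕0⊕1⊕0⊕0⊕1⊕1 = 0
Parity bit = 0 (so all 8 bits XOR to 0).

10100110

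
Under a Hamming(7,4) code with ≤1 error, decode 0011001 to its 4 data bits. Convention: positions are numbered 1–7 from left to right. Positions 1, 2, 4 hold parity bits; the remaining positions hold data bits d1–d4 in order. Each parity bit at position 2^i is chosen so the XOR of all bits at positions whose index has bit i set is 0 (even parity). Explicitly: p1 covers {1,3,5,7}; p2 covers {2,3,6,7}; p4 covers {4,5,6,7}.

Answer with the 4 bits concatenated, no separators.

1001

s1 (pos 1,3,5,7): 0⊕1⊕0⊕1 = 0
s2 (pos 2,3,6,7): 0⊕1⊕0⊕1 = 0
s4 (pos 4,5,6,7): 1⊕0⊕0⊕1 = 0
Syndrome s4…s1 = 000 → no error.
Read data bits from positions 3,5,6,7: 1001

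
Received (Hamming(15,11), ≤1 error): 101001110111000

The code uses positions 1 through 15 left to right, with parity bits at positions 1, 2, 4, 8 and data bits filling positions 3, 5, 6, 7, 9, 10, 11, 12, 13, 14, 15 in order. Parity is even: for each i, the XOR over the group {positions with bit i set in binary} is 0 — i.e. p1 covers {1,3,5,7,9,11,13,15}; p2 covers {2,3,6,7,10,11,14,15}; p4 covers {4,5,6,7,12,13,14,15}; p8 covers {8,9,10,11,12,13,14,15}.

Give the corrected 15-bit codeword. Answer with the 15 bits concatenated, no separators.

s1 (pos 1,3,5,7,9,11,13,15): 1⊕1⊕0⊕1⊕0⊕1⊕0⊕0 = 0
s2 (pos 2,3,6,7,10,11,14,15): 0⊕1⊕1⊕1⊕1⊕1⊕0⊕0 = 1
s4 (pos 4,5,6,7,12,13,14,15): 0⊕0⊕1⊕1⊕1⊕0⊕0⊕0 = 1
s8 (pos 8,9,10,11,12,13,14,15): 1⊕0⊕1⊕1⊕1⊕0⊕0⊕0 = 0
Syndrome s8…s1 = 0110 → error at position 6.
Flip position 6: 101001110111000 → 101000110111000

101000110111000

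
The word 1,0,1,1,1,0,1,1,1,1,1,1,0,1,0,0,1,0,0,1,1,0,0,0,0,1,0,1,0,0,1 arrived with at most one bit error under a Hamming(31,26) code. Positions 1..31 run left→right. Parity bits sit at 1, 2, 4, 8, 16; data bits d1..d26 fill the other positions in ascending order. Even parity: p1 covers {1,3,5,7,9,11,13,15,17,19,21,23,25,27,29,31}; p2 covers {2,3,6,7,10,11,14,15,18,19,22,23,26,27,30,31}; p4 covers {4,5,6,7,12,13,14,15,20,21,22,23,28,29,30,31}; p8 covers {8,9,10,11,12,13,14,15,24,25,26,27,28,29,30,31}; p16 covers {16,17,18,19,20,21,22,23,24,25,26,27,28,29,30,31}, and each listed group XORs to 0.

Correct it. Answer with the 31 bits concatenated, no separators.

s1 (pos 1,3,5,7,9,11,13,15,17,19,21,23,25,27,29,31): 1⊕1⊕1⊕1⊕1⊕1⊕0⊕0⊕1⊕0⊕1⊕0⊕0⊕0⊕0⊕1 = 1
s2 (pos 2,3,6,7,10,11,14,15,18,19,22,23,26,27,30,31): 0⊕1⊕0⊕1⊕1⊕1⊕1⊕0⊕0⊕0⊕0⊕0⊕1⊕0⊕0⊕1 = 1
s4 (pos 4,5,6,7,12,13,14,15,20,21,22,23,28,29,30,31): 1⊕1⊕0⊕1⊕1⊕0⊕1⊕0⊕1⊕1⊕0⊕0⊕1⊕0⊕0⊕1 = 1
s8 (pos 8,9,10,11,12,13,14,15,24,25,26,27,28,29,30,31): 1⊕1⊕1⊕1⊕1⊕0⊕1⊕0⊕0⊕0⊕1⊕0⊕1⊕0⊕0⊕1 = 1
s16 (pos 16,17,18,19,20,21,22,23,24,25,26,27,28,29,30,31): 0⊕1⊕0⊕0⊕1⊕1⊕0⊕0⊕0⊕0⊕1⊕0⊕1⊕0⊕0⊕1 = 0
Syndrome s16…s1 = 01111 → error at position 15.
Flip position 15: 1011101111110100100110000101001 → 1011101111110110100110000101001

1011101111110110100110000101001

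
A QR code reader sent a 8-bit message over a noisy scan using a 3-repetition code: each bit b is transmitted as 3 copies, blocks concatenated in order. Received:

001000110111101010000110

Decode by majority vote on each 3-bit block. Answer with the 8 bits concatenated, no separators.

00111001

Block 1 (001): 1 one → 0
Block 2 (000): 0 ones → 0
Block 3 (110): 2 ones → 1
Block 4 (111): 3 ones → 1
Block 5 (101): 2 ones → 1
Block 6 (010): 1 one → 0
Block 7 (000): 0 ones → 0
Block 8 (110): 2 ones → 1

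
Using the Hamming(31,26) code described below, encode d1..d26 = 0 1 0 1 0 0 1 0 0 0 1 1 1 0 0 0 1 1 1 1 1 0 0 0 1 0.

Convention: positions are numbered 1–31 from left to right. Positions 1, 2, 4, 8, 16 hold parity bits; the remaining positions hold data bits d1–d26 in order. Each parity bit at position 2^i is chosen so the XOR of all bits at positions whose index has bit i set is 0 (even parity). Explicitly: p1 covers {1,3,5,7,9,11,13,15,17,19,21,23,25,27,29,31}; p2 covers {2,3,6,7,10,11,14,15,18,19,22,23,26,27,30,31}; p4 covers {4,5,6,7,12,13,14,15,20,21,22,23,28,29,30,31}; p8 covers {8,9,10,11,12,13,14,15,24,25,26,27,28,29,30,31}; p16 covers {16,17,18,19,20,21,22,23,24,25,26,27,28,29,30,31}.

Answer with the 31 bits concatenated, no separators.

1000101000100010110001111100010

Place data at non-parity positions: p1 p2 0 p4 1 0 1 p8 0 0 1 0 0 0 1 p16 1 1 0 0 0 1 1 1 1 1 0 0 0 1 0
p1 (pos 1,3,5,7,9,11,13,15,17,19,21,23,25,27,29,31): XOR of data positions = 0⊕1⊕1⊕0⊕1⊕0⊕1⊕1⊕0⊕0⊕1⊕1⊕0⊕0⊕0 = 1
p2 (pos 2,3,6,7,10,11,14,15,18,19,22,23,26,27,30,31): XOR of data positions = 0⊕0⊕1⊕0⊕1⊕0⊕1⊕1⊕0⊕1⊕1⊕1⊕0⊕1⊕0 = 0
p4 (pos 4,5,6,7,12,13,14,15,20,21,22,23,28,29,30,31): XOR of data positions = 1⊕0⊕1⊕0⊕0⊕0⊕1⊕0⊕0⊕1⊕1⊕0⊕0⊕1⊕0 = 0
p8 (pos 8,9,10,11,12,13,14,15,24,25,26,27,28,29,30,31): XOR of data positions = 0⊕0⊕1⊕0⊕0⊕0⊕1⊕1⊕1⊕1⊕0⊕0⊕0⊕1⊕0 = 0
p16 (pos 16,17,18,19,20,21,22,23,24,25,26,27,28,29,30,31): XOR of data positions = 1⊕1⊕0⊕0⊕0⊕1⊕1⊕1⊕1⊕1⊕0⊕0⊕0⊕1⊕0 = 0
Codeword: 1000101000100010110001111100010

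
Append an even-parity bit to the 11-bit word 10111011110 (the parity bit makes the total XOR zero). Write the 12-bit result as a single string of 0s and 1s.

XOR of the 11 data bits: 1⊕0⊕1⊕1⊕1⊕0⊕1⊕1⊕1⊕1⊕0 = 0
Parity bit = 0 (so all 12 bits XOR to 0).

101110111100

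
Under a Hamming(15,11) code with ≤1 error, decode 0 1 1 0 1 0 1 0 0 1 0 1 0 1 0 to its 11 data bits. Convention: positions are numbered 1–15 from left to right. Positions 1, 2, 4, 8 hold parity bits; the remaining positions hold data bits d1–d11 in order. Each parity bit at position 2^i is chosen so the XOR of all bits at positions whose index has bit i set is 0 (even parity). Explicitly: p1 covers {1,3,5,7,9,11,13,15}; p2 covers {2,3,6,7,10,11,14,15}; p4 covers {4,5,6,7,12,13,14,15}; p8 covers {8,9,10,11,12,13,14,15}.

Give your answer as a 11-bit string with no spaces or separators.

s1 (pos 1,3,5,7,9,11,13,15): 0⊕1⊕1⊕1⊕0⊕0⊕0⊕0 = 1
s2 (pos 2,3,6,7,10,11,14,15): 1⊕1⊕0⊕1⊕1⊕0⊕1⊕0 = 1
s4 (pos 4,5,6,7,12,13,14,15): 0⊕1⊕0⊕1⊕1⊕0⊕1⊕0 = 0
s8 (pos 8,9,10,11,12,13,14,15): 0⊕0⊕1⊕0⊕1⊕0⊕1⊕0 = 1
Syndrome s8…s1 = 1011 → error at position 11.
Flip position 11: 011010100101010 → 011010100111010
Read data bits from positions 3,5,6,7,9,10,11,12,13,14,15: 11010111010

11010111010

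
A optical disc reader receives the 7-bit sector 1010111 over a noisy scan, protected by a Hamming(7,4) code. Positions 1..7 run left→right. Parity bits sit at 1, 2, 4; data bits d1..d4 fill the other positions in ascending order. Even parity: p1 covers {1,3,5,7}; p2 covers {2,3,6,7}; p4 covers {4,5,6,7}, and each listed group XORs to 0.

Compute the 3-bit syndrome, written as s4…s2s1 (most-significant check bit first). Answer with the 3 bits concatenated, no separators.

110

s1 (pos 1,3,5,7): 1⊕1⊕1⊕1 = 0
s2 (pos 2,3,6,7): 0⊕1⊕1⊕1 = 1
s4 (pos 4,5,6,7): 0⊕1⊕1⊕1 = 1
Syndrome s4…s1 = 110 → error at position 6.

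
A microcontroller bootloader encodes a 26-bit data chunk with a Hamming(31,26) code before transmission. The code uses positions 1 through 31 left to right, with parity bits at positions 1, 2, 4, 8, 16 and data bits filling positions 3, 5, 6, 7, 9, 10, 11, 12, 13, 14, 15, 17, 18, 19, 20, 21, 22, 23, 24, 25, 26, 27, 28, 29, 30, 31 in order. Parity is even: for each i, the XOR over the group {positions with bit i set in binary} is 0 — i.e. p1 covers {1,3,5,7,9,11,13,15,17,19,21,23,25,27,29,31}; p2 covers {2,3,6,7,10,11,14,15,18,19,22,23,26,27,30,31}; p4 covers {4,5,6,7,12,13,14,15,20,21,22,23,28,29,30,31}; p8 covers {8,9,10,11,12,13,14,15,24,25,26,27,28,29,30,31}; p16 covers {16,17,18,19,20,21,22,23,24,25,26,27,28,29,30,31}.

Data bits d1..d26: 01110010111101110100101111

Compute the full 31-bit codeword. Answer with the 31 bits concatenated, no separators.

Place data at non-parity positions: p1 p2 0 p4 1 1 1 p8 0 0 1 0 1 1 1 p16 1 0 1 1 1 0 1 0 0 1 0 1 1 1 1
p1 (pos 1,3,5,7,9,11,13,15,17,19,21,23,25,27,29,31): XOR of data positions = 0⊕1⊕1⊕0⊕1⊕1⊕1⊕1⊕1⊕1⊕1⊕0⊕0⊕1⊕1 = 1
p2 (pos 2,3,6,7,10,11,14,15,18,19,22,23,26,27,30,31): XOR of data positions = 0⊕1⊕1⊕0⊕1⊕1⊕1⊕0⊕1⊕0⊕1⊕1⊕0⊕1⊕1 = 0
p4 (pos 4,5,6,7,12,13,14,15,20,21,22,23,28,29,30,31): XOR of data positions = 1⊕1⊕1⊕0⊕1⊕1⊕1⊕1⊕1⊕0⊕1⊕1⊕1⊕1⊕1 = 1
p8 (pos 8,9,10,11,12,13,14,15,24,25,26,27,28,29,30,31): XOR of data positions = 0⊕0⊕1⊕0⊕1⊕1⊕1⊕0⊕0⊕1⊕0⊕1⊕1⊕1⊕1 = 1
p16 (pos 16,17,18,19,20,21,22,23,24,25,26,27,28,29,30,31): XOR of data positions = 1⊕0⊕1⊕1⊕1⊕0⊕1⊕0⊕0⊕1⊕0⊕1⊕1⊕1⊕1 = 0
Codeword: 1001111100101110101110100101111

1001111100101110101110100101111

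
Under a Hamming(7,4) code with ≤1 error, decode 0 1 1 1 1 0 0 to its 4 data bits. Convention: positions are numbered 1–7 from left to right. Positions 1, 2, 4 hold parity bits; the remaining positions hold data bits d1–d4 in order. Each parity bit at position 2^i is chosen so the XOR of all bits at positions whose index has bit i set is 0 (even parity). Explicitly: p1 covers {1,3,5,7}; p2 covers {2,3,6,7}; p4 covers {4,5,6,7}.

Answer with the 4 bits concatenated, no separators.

s1 (pos 1,3,5,7): 0⊕1⊕1⊕0 = 0
s2 (pos 2,3,6,7): 1⊕1⊕0⊕0 = 0
s4 (pos 4,5,6,7): 1⊕1⊕0⊕0 = 0
Syndrome s4…s1 = 000 → no error.
Read data bits from positions 3,5,6,7: 1100

1100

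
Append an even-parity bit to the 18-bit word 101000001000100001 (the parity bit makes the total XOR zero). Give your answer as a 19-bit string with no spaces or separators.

1010000010001000011

XOR of the 18 data bits: 1⊕0⊕1⊕0⊕0⊕0⊕0⊕0⊕1⊕0⊕0⊕0⊕1⊕0⊕0⊕0⊕0⊕1 = 1
Parity bit = 1 (so all 19 bits XOR to 0).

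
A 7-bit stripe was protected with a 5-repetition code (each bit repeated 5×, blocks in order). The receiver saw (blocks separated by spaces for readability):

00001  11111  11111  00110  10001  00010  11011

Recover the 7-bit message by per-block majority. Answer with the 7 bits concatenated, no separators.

Block 1 (00001): 1 one → 0
Block 2 (11111): 5 ones → 1
Block 3 (11111): 5 ones → 1
Block 4 (00110): 2 ones → 0
Block 5 (10001): 2 ones → 0
Block 6 (00010): 1 one → 0
Block 7 (11011): 4 ones → 1

0110001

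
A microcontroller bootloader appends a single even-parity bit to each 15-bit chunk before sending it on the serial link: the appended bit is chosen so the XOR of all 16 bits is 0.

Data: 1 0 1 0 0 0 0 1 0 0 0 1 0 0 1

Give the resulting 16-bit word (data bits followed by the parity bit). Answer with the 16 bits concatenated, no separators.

1010000100010011

XOR of the 15 data bits: 1⊕0⊕1⊕0⊕0⊕0⊕0⊕1⊕0⊕0⊕0⊕1⊕0⊕0⊕1 = 1
Parity bit = 1 (so all 16 bits XOR to 0).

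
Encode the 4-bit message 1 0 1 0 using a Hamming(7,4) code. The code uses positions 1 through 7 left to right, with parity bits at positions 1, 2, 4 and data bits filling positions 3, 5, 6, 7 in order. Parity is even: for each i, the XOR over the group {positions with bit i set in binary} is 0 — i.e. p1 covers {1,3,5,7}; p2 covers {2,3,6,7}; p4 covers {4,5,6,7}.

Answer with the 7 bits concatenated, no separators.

1011010

Place data at non-parity positions: p1 p2 1 p4 0 1 0
p1 (pos 1,3,5,7): XOR of data positions = 1⊕0⊕0 = 1
p2 (pos 2,3,6,7): XOR of data positions = 1⊕1⊕0 = 0
p4 (pos 4,5,6,7): XOR of data positions = 0⊕1⊕0 = 1
Codeword: 1011010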